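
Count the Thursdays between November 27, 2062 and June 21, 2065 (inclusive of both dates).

November 27, 2062 is a Monday.
That's 938 days from start to end, counting both.
938 = 7 × 134, so the span is exactly 134 full weeks.
Each full week contributes one Thursday: 134 so far.
Total: 134.

134 Thursdays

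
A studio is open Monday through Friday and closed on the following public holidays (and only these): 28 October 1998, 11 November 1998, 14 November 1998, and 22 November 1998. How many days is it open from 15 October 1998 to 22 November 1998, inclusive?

15 October 1998 is a Thursday.
From 15 October 1998 to 22 November 1998 is 39 days inclusive.
39 = 7 × 5 + 4, so there are 5 full weeks plus 4 extra days.
Each full week contributes 5 weekdays (Mon–Fri): 5 × 5 = 25.
The 4 extra days are Thu, Fri, Sat, Sun — 2 of them qualify.
Total: 25 + 2 = 27.
Holidays: 28 October 1998 (Wed); 11 November 1998 (Wed); 14 November 1998 (Sat); 22 November 1998 (Sun).
2 of the 4 holidays fall on weekdays; the rest are weekends and were already excluded.
Business days: 27 − 2 = 25.

25 working days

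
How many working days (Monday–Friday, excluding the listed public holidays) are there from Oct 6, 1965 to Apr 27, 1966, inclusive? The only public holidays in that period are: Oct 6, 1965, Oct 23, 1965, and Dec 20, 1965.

Oct 6, 1965 is a Wednesday.
That's 204 days from start to end, counting both.
204 = 7 × 29 + 1, so there are 29 full weeks plus 1 extra day.
Each full week contributes 5 weekdays (Mon–Fri): 29 × 5 = 145.
The 1 extra day is Wednesday — 1 of them qualifies.
Total: 145 + 1 = 146.
Holidays: Oct 6, 1965 (Wed); Oct 23, 1965 (Sat); Dec 20, 1965 (Mon).
2 of the 3 holidays fall on weekdays; the rest are weekends and were already excluded.
Business days: 146 − 2 = 144.

144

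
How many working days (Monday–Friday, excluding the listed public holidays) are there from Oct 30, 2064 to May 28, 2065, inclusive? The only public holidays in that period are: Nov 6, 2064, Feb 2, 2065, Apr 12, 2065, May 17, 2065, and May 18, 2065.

Oct 30, 2064 is a Thursday.
That's 211 days from start to end, counting both.
211 = 7 × 30 + 1, so there are 30 full weeks plus 1 extra day.
Each full week contributes 5 weekdays (Mon–Fri): 30 × 5 = 150.
The 1 extra day is Thu — 1 of them qualifies.
Total: 150 + 1 = 151.
Holidays: Nov 6, 2064 (Thu); Feb 2, 2065 (Mon); Apr 12, 2065 (Sun); May 17, 2065 (Sun); May 18, 2065 (Mon).
3 of the 5 holidays fall on weekdays; the rest are weekends and were already excluded.
Business days: 151 − 3 = 148.

148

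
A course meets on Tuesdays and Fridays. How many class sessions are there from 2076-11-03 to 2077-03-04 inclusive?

35

2076-11-03 is a Tuesday.
That's 122 days from start to end, counting both.
122 = 7 × 17 + 3, so there are 17 full weeks plus 3 extra days.
Each full week contributes 2 days from the set (Tue, Fri): 17 × 2 = 34.
The 3 extra days are Tue, Wed, Thu — 1 of them qualifies.
Total: 34 + 1 = 35.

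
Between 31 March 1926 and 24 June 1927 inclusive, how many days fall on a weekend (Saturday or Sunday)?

128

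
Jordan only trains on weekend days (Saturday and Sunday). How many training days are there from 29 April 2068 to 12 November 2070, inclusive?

29 April 2068 is a Sunday.
From 29 April 2068 to 12 November 2070 is 928 days inclusive.
928 = 7 × 132 + 4, so there are 132 full weeks plus 4 extra days.
Each full week contributes 2 weekend days (Sat, Sun): 132 × 2 = 264.
The 4 extra days are Sun, Mon, Tue, Wed — 1 of them qualifies.
Total: 264 + 1 = 265.

265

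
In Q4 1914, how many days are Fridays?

Oct 1, 1914 is a Thursday.
From Oct 1, 1914 to Dec 31, 1914 is 92 days inclusive.
92 = 7 × 13 + 1, so there are 13 full weeks plus 1 extra day.
Each full week contributes one Friday: 13 so far.
The 1 extra day is Thu — none qualify.
Total: 13 + 0 = 13.

13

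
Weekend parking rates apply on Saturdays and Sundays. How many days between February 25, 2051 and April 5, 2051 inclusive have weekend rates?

February 25, 2051 is a Saturday.
That's 40 days from start to end, counting both.
40 = 7 × 5 + 5, so there are 5 full weeks plus 5 extra days.
Each full week contributes 2 weekend days (Sat, Sun): 5 × 2 = 10.
The 5 extra days are Sat, Sun, Mon, Tue, Wed — 2 of them qualify.
Total: 10 + 2 = 12.

12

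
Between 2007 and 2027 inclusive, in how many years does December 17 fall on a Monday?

3

Day of week of December 17 in each year:
2007: Mon ✓, 2008: Wed, 2009: Thu, 2010: Fri, 2011: Sat, 2012: Mon ✓, 2013: Tue, 2014: Wed, 2015: Thu, 2016: Sat, 2017: Sun, 2018: Mon ✓, 2019: Tue, 2020: Thu, 2021: Fri, 2022: Sat, 2023: Sun, 2024: Tue, 2025: Wed, 2026: Thu, 2027: Fri
Mondays: 2007, 2012, 2018.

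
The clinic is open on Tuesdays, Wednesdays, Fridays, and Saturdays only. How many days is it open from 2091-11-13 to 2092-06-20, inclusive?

127

2091-11-13 is a Tuesday.
That's 221 days from start to end, counting both.
221 = 7 × 31 + 4, so there are 31 full weeks plus 4 extra days.
Each full week contributes 4 days from the set (Tue, Wed, Fri, Sat): 31 × 4 = 124.
The 4 extra days are Tuesday, Wednesday, Thursday, Friday — 3 of them qualify.
Total: 124 + 3 = 127.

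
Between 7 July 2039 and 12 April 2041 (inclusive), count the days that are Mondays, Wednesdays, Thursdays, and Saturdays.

7 July 2039 is a Thursday.
That's 646 days from start to end, counting both.
646 = 7 × 92 + 2, so there are 92 full weeks plus 2 extra days.
Each full week contributes 4 days from the set (Mon, Wed, Thu, Sat): 92 × 4 = 368.
The 2 extra days are Thu, Fri — 1 of them qualifies.
Total: 368 + 1 = 369.

369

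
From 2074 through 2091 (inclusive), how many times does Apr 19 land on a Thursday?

3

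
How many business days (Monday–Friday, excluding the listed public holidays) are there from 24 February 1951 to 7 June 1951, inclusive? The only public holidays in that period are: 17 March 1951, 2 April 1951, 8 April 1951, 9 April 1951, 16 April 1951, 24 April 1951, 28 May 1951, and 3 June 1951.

69 business days

24 February 1951 is a Saturday.
That's 104 days from start to end, counting both.
104 = 7 × 14 + 6, so there are 14 full weeks plus 6 extra days.
Each full week contributes 5 weekdays (Mon–Fri): 14 × 5 = 70.
The 6 extra days are Sat, Sun, Mon, Tue, Wed, Thu — 4 of them qualify.
Total: 70 + 4 = 74.
Holidays: 17 March 1951 (Sat); 2 April 1951 (Mon); 8 April 1951 (Sun); 9 April 1951 (Mon); 16 April 1951 (Mon); 24 April 1951 (Tue); 28 May 1951 (Mon); 3 June 1951 (Sun).
5 of the 8 holidays fall on weekdays; the rest are weekends and were already excluded.
Business days: 74 − 5 = 69.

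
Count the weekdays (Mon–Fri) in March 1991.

1991-03-01 is a Friday.
The range spans 31 days (inclusive of both endpoints).
31 = 7 × 4 + 3, so there are 4 full weeks plus 3 extra days.
Each full week contributes 5 weekdays (Mon–Fri): 4 × 5 = 20.
The 3 extra days are Fri, Sat, Sun — 1 of them qualifies.
Total: 20 + 1 = 21.

21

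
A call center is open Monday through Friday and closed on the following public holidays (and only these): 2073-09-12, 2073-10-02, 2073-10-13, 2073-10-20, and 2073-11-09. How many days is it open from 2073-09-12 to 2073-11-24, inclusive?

49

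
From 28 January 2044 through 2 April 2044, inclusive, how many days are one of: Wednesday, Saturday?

19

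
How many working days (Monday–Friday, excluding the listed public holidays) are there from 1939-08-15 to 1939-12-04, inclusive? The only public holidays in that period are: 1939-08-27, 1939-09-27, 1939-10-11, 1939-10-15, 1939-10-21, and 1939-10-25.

77

1939-08-15 is a Tuesday.
That's 112 days from start to end, counting both.
112 = 7 × 16, so the span is exactly 16 full weeks.
Each full week contributes 5 weekdays (Mon–Fri): 16 × 5 = 80.
Holidays: 1939-08-27 (Sun); 1939-09-27 (Wed); 1939-10-11 (Wed); 1939-10-15 (Sun); 1939-10-21 (Sat); 1939-10-25 (Wed).
3 of the 6 holidays fall on weekdays; the rest are weekends and were already excluded.
Business days: 80 − 3 = 77.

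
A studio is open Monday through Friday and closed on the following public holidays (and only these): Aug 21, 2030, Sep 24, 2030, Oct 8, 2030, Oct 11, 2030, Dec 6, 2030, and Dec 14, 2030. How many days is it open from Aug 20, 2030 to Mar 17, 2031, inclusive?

Aug 20, 2030 is a Tuesday.
The range spans 210 days (inclusive of both endpoints).
210 = 7 × 30, so the span is exactly 30 full weeks.
Each full week contributes 5 weekdays (Mon–Fri): 30 × 5 = 150.
Holidays: Aug 21, 2030 (Wed); Sep 24, 2030 (Tue); Oct 8, 2030 (Tue); Oct 11, 2030 (Fri); Dec 6, 2030 (Fri); Dec 14, 2030 (Sat).
5 of the 6 holidays fall on weekdays; the rest are weekends and were already excluded.
Business days: 150 − 5 = 145.

145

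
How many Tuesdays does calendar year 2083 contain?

Jan 1, 2083 is a Friday.
From Jan 1, 2083 to Dec 31, 2083 is 365 days inclusive.
365 = 7 × 52 + 1, so there are 52 full weeks plus 1 extra day.
Each full week contributes one Tuesday: 52 so far.
The 1 extra day is Friday — none qualify.
Total: 52 + 0 = 52.

52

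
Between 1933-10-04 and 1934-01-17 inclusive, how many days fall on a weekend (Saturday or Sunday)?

1933-10-04 is a Wednesday.
From 1933-10-04 to 1934-01-17 is 106 days inclusive.
106 = 7 × 15 + 1, so there are 15 full weeks plus 1 extra day.
Each full week contributes 2 weekend days (Sat, Sun): 15 × 2 = 30.
The 1 extra day is Wed — none qualify.
Total: 30 + 0 = 30.

30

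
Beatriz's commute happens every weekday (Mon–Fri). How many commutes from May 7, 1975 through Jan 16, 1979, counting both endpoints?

965 weekdays

May 7, 1975 is a Wednesday.
The range spans 1351 days (inclusive of both endpoints).
1351 = 7 × 193, so the span is exactly 193 full weeks.
Each full week contributes 5 weekdays (Mon–Fri): 193 × 5 = 965.
Total: 965.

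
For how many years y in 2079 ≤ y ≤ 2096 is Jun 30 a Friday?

3

Day of week of June 30 in each year:
2079: Fri ✓, 2080: Sun, 2081: Mon, 2082: Tue, 2083: Wed, 2084: Fri ✓, 2085: Sat, 2086: Sun, 2087: Mon, 2088: Wed, 2089: Thu, 2090: Fri ✓, 2091: Sat, 2092: Mon, 2093: Tue, 2094: Wed, 2095: Thu, 2096: Sat
Fridays: 2079, 2084, 2090.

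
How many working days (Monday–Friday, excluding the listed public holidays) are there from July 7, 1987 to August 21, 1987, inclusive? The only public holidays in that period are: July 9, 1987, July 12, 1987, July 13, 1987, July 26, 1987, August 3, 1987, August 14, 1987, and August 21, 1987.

July 7, 1987 is a Tuesday.
That's 46 days from start to end, counting both.
46 = 7 × 6 + 4, so there are 6 full weeks plus 4 extra days.
Each full week contributes 5 weekdays (Mon–Fri): 6 × 5 = 30.
The 4 extra days are Tue, Wed, Thu, Fri — 4 of them qualify.
Total: 30 + 4 = 34.
Holidays: July 9, 1987 (Thu); July 12, 1987 (Sun); July 13, 1987 (Mon); July 26, 1987 (Sun); August 3, 1987 (Mon); August 14, 1987 (Fri); August 21, 1987 (Fri).
5 of the 7 holidays fall on weekdays; the rest are weekends and were already excluded.
Business days: 34 − 5 = 29.

29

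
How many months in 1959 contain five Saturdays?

A month has five Saturdays exactly when Saturday falls within its first (length − 28) days.
Jan: 31 days, starts Thu → 5 of Thu, Fri, Sat ✓
Feb: 28 days, starts Sun → 5 of (none)
Mar: 31 days, starts Sun → 5 of Sun, Mon, Tue
Apr: 30 days, starts Wed → 5 of Wed, Thu
May: 31 days, starts Fri → 5 of Fri, Sat, Sun ✓
Jun: 30 days, starts Mon → 5 of Mon, Tue
Jul: 31 days, starts Wed → 5 of Wed, Thu, Fri
Aug: 31 days, starts Sat → 5 of Sat, Sun, Mon ✓
Sep: 30 days, starts Tue → 5 of Tue, Wed
Oct: 31 days, starts Thu → 5 of Thu, Fri, Sat ✓
Nov: 30 days, starts Sun → 5 of Sun, Mon
Dec: 31 days, starts Tue → 5 of Tue, Wed, Thu
Months with five Saturdays: Jan, May, Aug, Oct.

4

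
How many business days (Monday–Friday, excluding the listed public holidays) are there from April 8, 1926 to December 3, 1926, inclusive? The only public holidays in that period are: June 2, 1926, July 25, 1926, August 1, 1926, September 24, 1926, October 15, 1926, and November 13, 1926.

169

April 8, 1926 is a Thursday.
That's 240 days from start to end, counting both.
240 = 7 × 34 + 2, so there are 34 full weeks plus 2 extra days.
Each full week contributes 5 weekdays (Mon–Fri): 34 × 5 = 170.
The 2 extra days are Thursday, Friday — 2 of them qualify.
Total: 170 + 2 = 172.
Holidays: June 2, 1926 (Wed); July 25, 1926 (Sun); August 1, 1926 (Sun); September 24, 1926 (Fri); October 15, 1926 (Fri); November 13, 1926 (Sat).
3 of the 6 holidays fall on weekdays; the rest are weekends and were already excluded.
Business days: 172 − 3 = 169.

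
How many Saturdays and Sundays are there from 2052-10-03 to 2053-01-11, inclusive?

29

2052-10-03 is a Thursday.
The range spans 101 days (inclusive of both endpoints).
101 = 7 × 14 + 3, so there are 14 full weeks plus 3 extra days.
Each full week contributes 2 weekend days (Sat, Sun): 14 × 2 = 28.
The 3 extra days are Thu, Fri, Sat — 1 of them qualifies.
Total: 28 + 1 = 29.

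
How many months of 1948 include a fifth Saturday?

A month has five Saturdays exactly when Saturday falls within its first (length − 28) days.
Jan: 31 days, starts Thu → 5 of Thu, Fri, Sat ✓
Feb: 29 days, starts Sun → 5 of Sun
Mar: 31 days, starts Mon → 5 of Mon, Tue, Wed
Apr: 30 days, starts Thu → 5 of Thu, Fri
May: 31 days, starts Sat → 5 of Sat, Sun, Mon ✓
Jun: 30 days, starts Tue → 5 of Tue, Wed
Jul: 31 days, starts Thu → 5 of Thu, Fri, Sat ✓
Aug: 31 days, starts Sun → 5 of Sun, Mon, Tue
Sep: 30 days, starts Wed → 5 of Wed, Thu
Oct: 31 days, starts Fri → 5 of Fri, Sat, Sun ✓
Nov: 30 days, starts Mon → 5 of Mon, Tue
Dec: 31 days, starts Wed → 5 of Wed, Thu, Fri
Months with five Saturdays: Jan, May, Jul, Oct.

4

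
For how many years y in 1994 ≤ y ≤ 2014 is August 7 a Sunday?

3

Day of week of August 7 in each year:
1994: Sun ✓, 1995: Mon, 1996: Wed, 1997: Thu, 1998: Fri, 1999: Sat, 2000: Mon, 2001: Tue, 2002: Wed, 2003: Thu, 2004: Sat, 2005: Sun ✓, 2006: Mon, 2007: Tue, 2008: Thu, 2009: Fri, 2010: Sat, 2011: Sun ✓, 2012: Tue, 2013: Wed, 2014: Thu
Sundays: 1994, 2005, 2011.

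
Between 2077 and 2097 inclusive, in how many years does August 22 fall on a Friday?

3

Day of week of August 22 in each year:
2077: Sun, 2078: Mon, 2079: Tue, 2080: Thu, 2081: Fri ✓, 2082: Sat, 2083: Sun, 2084: Tue, 2085: Wed, 2086: Thu, 2087: Fri ✓, 2088: Sun, 2089: Mon, 2090: Tue, 2091: Wed, 2092: Fri ✓, 2093: Sat, 2094: Sun, 2095: Mon, 2096: Wed, 2097: Thu
Fridays: 2081, 2087, 2092.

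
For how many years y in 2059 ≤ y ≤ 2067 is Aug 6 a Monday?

Day of week of August 6 in each year:
2059: Wed, 2060: Fri, 2061: Sat, 2062: Sun, 2063: Mon ✓, 2064: Wed, 2065: Thu, 2066: Fri, 2067: Sat
Mondays: 2063.

1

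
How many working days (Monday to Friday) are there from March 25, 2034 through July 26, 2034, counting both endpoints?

88 weekdays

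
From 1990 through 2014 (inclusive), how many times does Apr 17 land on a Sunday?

Day of week of April 17 in each year:
1990: Tue, 1991: Wed, 1992: Fri, 1993: Sat, 1994: Sun ✓, 1995: Mon, 1996: Wed, 1997: Thu, 1998: Fri, 1999: Sat, 2000: Mon, 2001: Tue, 2002: Wed, 2003: Thu, 2004: Sat, 2005: Sun ✓, 2006: Mon, 2007: Tue, 2008: Thu, 2009: Fri, 2010: Sat, 2011: Sun ✓, 2012: Tue, 2013: Wed, 2014: Thu
Sundays: 1994, 2005, 2011.

3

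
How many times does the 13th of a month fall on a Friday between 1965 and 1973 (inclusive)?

Friday-the-13ths by year:
1965: Aug
1966: May
1967: Jan, Oct
1968: Sep, Dec
1969: Jun
1970: Feb, Mar, Nov
1971: Aug
1972: Oct
1973: Apr, Jul

14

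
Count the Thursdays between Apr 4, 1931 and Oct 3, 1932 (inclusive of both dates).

Apr 4, 1931 is a Saturday.
From Apr 4, 1931 to Oct 3, 1932 is 549 days inclusive.
549 = 7 × 78 + 3, so there are 78 full weeks plus 3 extra days.
Each full week contributes one Thursday: 78 so far.
The 3 extra days are Saturday, Sunday, Monday — none qualify.
Total: 78 + 0 = 78.

78 Thursdays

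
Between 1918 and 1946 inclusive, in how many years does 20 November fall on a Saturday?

Day of week of November 20 in each year:
1918: Wed, 1919: Thu, 1920: Sat ✓, 1921: Sun, 1922: Mon, 1923: Tue, 1924: Thu, 1925: Fri, 1926: Sat ✓, 1927: Sun, 1928: Tue, 1929: Wed, 1930: Thu, 1931: Fri, 1932: Sun, 1933: Mon, 1934: Tue, 1935: Wed, 1936: Fri, 1937: Sat ✓, 1938: Sun, 1939: Mon, 1940: Wed, 1941: Thu, 1942: Fri, 1943: Sat ✓, 1944: Mon, 1945: Tue, 1946: Wed
Saturdays: 1920, 1926, 1937, 1943.

4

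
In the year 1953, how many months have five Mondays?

4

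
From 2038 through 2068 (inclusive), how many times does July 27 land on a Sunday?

4

Day of week of July 27 in each year:
2038: Tue, 2039: Wed, 2040: Fri, 2041: Sat, 2042: Sun ✓, 2043: Mon, 2044: Wed, 2045: Thu, 2046: Fri, 2047: Sat, 2048: Mon, 2049: Tue, 2050: Wed, 2051: Thu, 2052: Sat, 2053: Sun ✓, 2054: Mon, 2055: Tue, 2056: Thu, 2057: Fri, 2058: Sat, 2059: Sun ✓, 2060: Tue, 2061: Wed, 2062: Thu, 2063: Fri, 2064: Sun ✓, 2065: Mon, 2066: Tue, 2067: Wed, 2068: Fri
Sundays: 2042, 2053, 2059, 2064.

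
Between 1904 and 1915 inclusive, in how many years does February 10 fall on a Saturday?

Day of week of February 10 in each year:
1904: Wed, 1905: Fri, 1906: Sat ✓, 1907: Sun, 1908: Mon, 1909: Wed, 1910: Thu, 1911: Fri, 1912: Sat ✓, 1913: Mon, 1914: Tue, 1915: Wed
Saturdays: 1906, 1912.

2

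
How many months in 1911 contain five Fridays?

4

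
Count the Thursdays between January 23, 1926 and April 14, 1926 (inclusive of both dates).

11

January 23, 1926 is a Saturday.
The range spans 82 days (inclusive of both endpoints).
82 = 7 × 11 + 5, so there are 11 full weeks plus 5 extra days.
Each full week contributes one Thursday: 11 so far.
The 5 extra days are Saturday, Sunday, Monday, Tuesday, Wednesday — none qualify.
Total: 11 + 0 = 11.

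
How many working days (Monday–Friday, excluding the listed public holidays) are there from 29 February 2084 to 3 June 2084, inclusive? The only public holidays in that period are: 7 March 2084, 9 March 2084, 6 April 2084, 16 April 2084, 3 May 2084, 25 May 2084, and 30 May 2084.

63 working days

29 February 2084 is a Tuesday.
From 29 February 2084 to 3 June 2084 is 96 days inclusive.
96 = 7 × 13 + 5, so there are 13 full weeks plus 5 extra days.
Each full week contributes 5 weekdays (Mon–Fri): 13 × 5 = 65.
The 5 extra days are Tuesday, Wednesday, Thursday, Friday, Saturday — 4 of them qualify.
Total: 65 + 4 = 69.
Holidays: 7 March 2084 (Tue); 9 March 2084 (Thu); 6 April 2084 (Thu); 16 April 2084 (Sun); 3 May 2084 (Wed); 25 May 2084 (Thu); 30 May 2084 (Tue).
6 of the 7 holidays fall on weekdays; the rest are weekends and were already excluded.
Business days: 69 − 6 = 63.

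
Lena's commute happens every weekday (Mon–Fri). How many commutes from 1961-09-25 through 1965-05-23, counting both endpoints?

1961-09-25 is a Monday.
The range spans 1337 days (inclusive of both endpoints).
1337 = 7 × 191, so the span is exactly 191 full weeks.
Each full week contributes 5 weekdays (Mon–Fri): 191 × 5 = 955.
Total: 955.

955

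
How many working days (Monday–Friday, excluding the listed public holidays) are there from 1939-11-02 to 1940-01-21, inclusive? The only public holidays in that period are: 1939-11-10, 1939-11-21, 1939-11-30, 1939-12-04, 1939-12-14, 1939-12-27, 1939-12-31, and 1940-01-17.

1939-11-02 is a Thursday.
From 1939-11-02 to 1940-01-21 is 81 days inclusive.
81 = 7 × 11 + 4, so there are 11 full weeks plus 4 extra days.
Each full week contributes 5 weekdays (Mon–Fri): 11 × 5 = 55.
The 4 extra days are Thu, Fri, Sat, Sun — 2 of them qualify.
Total: 55 + 2 = 57.
Holidays: 1939-11-10 (Fri); 1939-11-21 (Tue); 1939-11-30 (Thu); 1939-12-04 (Mon); 1939-12-14 (Thu); 1939-12-27 (Wed); 1939-12-31 (Sun); 1940-01-17 (Wed).
7 of the 8 holidays fall on weekdays; the rest are weekends and were already excluded.
Business days: 57 − 7 = 50.

50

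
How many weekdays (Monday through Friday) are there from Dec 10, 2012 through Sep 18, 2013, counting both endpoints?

203 weekdays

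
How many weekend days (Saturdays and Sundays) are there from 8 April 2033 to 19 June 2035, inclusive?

230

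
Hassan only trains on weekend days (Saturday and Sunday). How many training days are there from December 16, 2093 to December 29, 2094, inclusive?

108

December 16, 2093 is a Wednesday.
The range spans 379 days (inclusive of both endpoints).
379 = 7 × 54 + 1, so there are 54 full weeks plus 1 extra day.
Each full week contributes 2 weekend days (Sat, Sun): 54 × 2 = 108.
The 1 extra day is Wednesday — none qualify.
Total: 108 + 0 = 108.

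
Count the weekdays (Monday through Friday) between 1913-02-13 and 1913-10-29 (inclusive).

185 weekdays

1913-02-13 is a Thursday.
That's 259 days from start to end, counting both.
259 = 7 × 37, so the span is exactly 37 full weeks.
Each full week contributes 5 weekdays (Mon–Fri): 37 × 5 = 185.
Total: 185.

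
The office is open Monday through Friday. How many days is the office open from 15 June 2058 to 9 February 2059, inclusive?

15 June 2058 is a Saturday.
The range spans 240 days (inclusive of both endpoints).
240 = 7 × 34 + 2, so there are 34 full weeks plus 2 extra days.
Each full week contributes 5 weekdays (Mon–Fri): 34 × 5 = 170.
The 2 extra days are Sat, Sun — none qualify.
Total: 170 + 0 = 170.

170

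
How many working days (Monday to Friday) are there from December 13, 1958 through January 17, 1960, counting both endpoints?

285

December 13, 1958 is a Saturday.
That's 401 days from start to end, counting both.
401 = 7 × 57 + 2, so there are 57 full weeks plus 2 extra days.
Each full week contributes 5 weekdays (Mon–Fri): 57 × 5 = 285.
The 2 extra days are Sat, Sun — none qualify.
Total: 285 + 0 = 285.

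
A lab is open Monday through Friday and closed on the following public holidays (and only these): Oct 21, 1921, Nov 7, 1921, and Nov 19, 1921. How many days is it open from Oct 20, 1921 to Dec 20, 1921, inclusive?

Oct 20, 1921 is a Thursday.
The range spans 62 days (inclusive of both endpoints).
62 = 7 × 8 + 6, so there are 8 full weeks plus 6 extra days.
Each full week contributes 5 weekdays (Mon–Fri): 8 × 5 = 40.
The 6 extra days are Thursday, Friday, Saturday, Sunday, Monday, Tuesday — 4 of them qualify.
Total: 40 + 4 = 44.
Holidays: Oct 21, 1921 (Fri); Nov 7, 1921 (Mon); Nov 19, 1921 (Sat).
2 of the 3 holidays fall on weekdays; the rest are weekends and were already excluded.
Business days: 44 − 2 = 42.

42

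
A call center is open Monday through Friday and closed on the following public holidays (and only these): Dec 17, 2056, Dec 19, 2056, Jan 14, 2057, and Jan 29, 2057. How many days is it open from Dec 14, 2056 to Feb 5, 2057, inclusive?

36

Dec 14, 2056 is a Thursday.
From Dec 14, 2056 to Feb 5, 2057 is 54 days inclusive.
54 = 7 × 7 + 5, so there are 7 full weeks plus 5 extra days.
Each full week contributes 5 weekdays (Mon–Fri): 7 × 5 = 35.
The 5 extra days are Thu, Fri, Sat, Sun, Mon — 3 of them qualify.
Total: 35 + 3 = 38.
Holidays: Dec 17, 2056 (Sun); Dec 19, 2056 (Tue); Jan 14, 2057 (Sun); Jan 29, 2057 (Mon).
2 of the 4 holidays fall on weekdays; the rest are weekends and were already excluded.
Business days: 38 − 2 = 36.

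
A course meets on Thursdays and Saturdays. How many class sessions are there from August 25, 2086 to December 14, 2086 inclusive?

August 25, 2086 is a Sunday.
That's 112 days from start to end, counting both.
112 = 7 × 16, so the span is exactly 16 full weeks.
Each full week contributes 2 days from the set (Thu, Sat): 16 × 2 = 32.
Total: 32.

32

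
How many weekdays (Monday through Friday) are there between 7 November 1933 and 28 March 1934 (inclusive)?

7 November 1933 is a Tuesday.
That's 142 days from start to end, counting both.
142 = 7 × 20 + 2, so there are 20 full weeks plus 2 extra days.
Each full week contributes 5 weekdays (Mon–Fri): 20 × 5 = 100.
The 2 extra days are Tuesday, Wednesday — 2 of them qualify.
Total: 100 + 2 = 102.

102 weekdays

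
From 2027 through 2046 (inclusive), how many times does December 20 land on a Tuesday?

3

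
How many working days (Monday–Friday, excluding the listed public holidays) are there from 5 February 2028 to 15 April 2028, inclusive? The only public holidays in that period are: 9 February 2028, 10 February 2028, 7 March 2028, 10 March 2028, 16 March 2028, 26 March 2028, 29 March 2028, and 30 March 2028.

43 working days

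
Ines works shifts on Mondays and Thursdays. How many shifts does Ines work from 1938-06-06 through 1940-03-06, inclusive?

1938-06-06 is a Monday.
The range spans 640 days (inclusive of both endpoints).
640 = 7 × 91 + 3, so there are 91 full weeks plus 3 extra days.
Each full week contributes 2 days from the set (Mon, Thu): 91 × 2 = 182.
The 3 extra days are Monday, Tuesday, Wednesday — 1 of them qualifies.
Total: 182 + 1 = 183.

183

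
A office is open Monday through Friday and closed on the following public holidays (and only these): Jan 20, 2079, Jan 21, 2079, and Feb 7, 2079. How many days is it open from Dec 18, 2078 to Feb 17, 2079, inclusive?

Dec 18, 2078 is a Sunday.
From Dec 18, 2078 to Feb 17, 2079 is 62 days inclusive.
62 = 7 × 8 + 6, so there are 8 full weeks plus 6 extra days.
Each full week contributes 5 weekdays (Mon–Fri): 8 × 5 = 40.
The 6 extra days are Sun, Mon, Tue, Wed, Thu, Fri — 5 of them qualify.
Total: 40 + 5 = 45.
Holidays: Jan 20, 2079 (Fri); Jan 21, 2079 (Sat); Feb 7, 2079 (Tue).
2 of the 3 holidays fall on weekdays; the rest are weekends and were already excluded.
Business days: 45 − 2 = 43.

43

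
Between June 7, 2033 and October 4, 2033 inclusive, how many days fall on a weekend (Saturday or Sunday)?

June 7, 2033 is a Tuesday.
From June 7, 2033 to October 4, 2033 is 120 days inclusive.
120 = 7 × 17 + 1, so there are 17 full weeks plus 1 extra day.
Each full week contributes 2 weekend days (Sat, Sun): 17 × 2 = 34.
The 1 extra day is Tue — none qualify.
Total: 34 + 0 = 34.

34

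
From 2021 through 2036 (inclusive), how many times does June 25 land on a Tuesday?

Day of week of June 25 in each year:
2021: Fri, 2022: Sat, 2023: Sun, 2024: Tue ✓, 2025: Wed, 2026: Thu, 2027: Fri, 2028: Sun, 2029: Mon, 2030: Tue ✓, 2031: Wed, 2032: Fri, 2033: Sat, 2034: Sun, 2035: Mon, 2036: Wed
Tuesdays: 2024, 2030.

2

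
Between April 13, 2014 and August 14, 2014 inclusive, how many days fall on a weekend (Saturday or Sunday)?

35

April 13, 2014 is a Sunday.
That's 124 days from start to end, counting both.
124 = 7 × 17 + 5, so there are 17 full weeks plus 5 extra days.
Each full week contributes 2 weekend days (Sat, Sun): 17 × 2 = 34.
The 5 extra days are Sun, Mon, Tue, Wed, Thu — 1 of them qualifies.
Total: 34 + 1 = 35.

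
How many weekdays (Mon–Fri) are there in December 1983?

December 1, 1983 is a Thursday.
The range spans 31 days (inclusive of both endpoints).
31 = 7 × 4 + 3, so there are 4 full weeks plus 3 extra days.
Each full week contributes 5 weekdays (Mon–Fri): 4 × 5 = 20.
The 3 extra days are Thu, Fri, Sat — 2 of them qualify.
Total: 20 + 2 = 22.

22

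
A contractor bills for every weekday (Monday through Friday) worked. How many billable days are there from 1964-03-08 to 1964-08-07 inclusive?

1964-03-08 is a Sunday.
From 1964-03-08 to 1964-08-07 is 153 days inclusive.
153 = 7 × 21 + 6, so there are 21 full weeks plus 6 extra days.
Each full week contributes 5 weekdays (Mon–Fri): 21 × 5 = 105.
The 6 extra days are Sunday, Monday, Tuesday, Wednesday, Thursday, Friday — 5 of them qualify.
Total: 105 + 5 = 110.

110 weekdays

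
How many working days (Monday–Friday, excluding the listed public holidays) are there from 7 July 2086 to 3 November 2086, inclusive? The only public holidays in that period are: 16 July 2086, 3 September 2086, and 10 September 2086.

7 July 2086 is a Sunday.
That's 120 days from start to end, counting both.
120 = 7 × 17 + 1, so there are 17 full weeks plus 1 extra day.
Each full week contributes 5 weekdays (Mon–Fri): 17 × 5 = 85.
The 1 extra day is Sunday — none qualify.
Total: 85 + 0 = 85.
Holidays: 16 July 2086 (Tue); 3 September 2086 (Tue); 10 September 2086 (Tue).
All 3 holidays fall on weekdays, so subtract 3.
Business days: 85 − 3 = 82.

82 working days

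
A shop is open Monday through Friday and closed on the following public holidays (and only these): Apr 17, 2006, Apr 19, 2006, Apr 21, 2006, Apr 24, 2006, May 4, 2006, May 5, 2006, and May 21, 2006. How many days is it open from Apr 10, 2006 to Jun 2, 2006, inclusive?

34

Apr 10, 2006 is a Monday.
From Apr 10, 2006 to Jun 2, 2006 is 54 days inclusive.
54 = 7 × 7 + 5, so there are 7 full weeks plus 5 extra days.
Each full week contributes 5 weekdays (Mon–Fri): 7 × 5 = 35.
The 5 extra days are Mon, Tue, Wed, Thu, Fri — 5 of them qualify.
Total: 35 + 5 = 40.
Holidays: Apr 17, 2006 (Mon); Apr 19, 2006 (Wed); Apr 21, 2006 (Fri); Apr 24, 2006 (Mon); May 4, 2006 (Thu); May 5, 2006 (Fri); May 21, 2006 (Sun).
6 of the 7 holidays fall on weekdays; the rest are weekends and were already excluded.
Business days: 40 − 6 = 34.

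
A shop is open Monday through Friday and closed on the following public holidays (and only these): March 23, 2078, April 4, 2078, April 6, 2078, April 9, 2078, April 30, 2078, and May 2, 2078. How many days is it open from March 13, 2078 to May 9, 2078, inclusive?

37

March 13, 2078 is a Sunday.
That's 58 days from start to end, counting both.
58 = 7 × 8 + 2, so there are 8 full weeks plus 2 extra days.
Each full week contributes 5 weekdays (Mon–Fri): 8 × 5 = 40.
The 2 extra days are Sunday, Monday — 1 of them qualifies.
Total: 40 + 1 = 41.
Holidays: March 23, 2078 (Wed); April 4, 2078 (Mon); April 6, 2078 (Wed); April 9, 2078 (Sat); April 30, 2078 (Sat); May 2, 2078 (Mon).
4 of the 6 holidays fall on weekdays; the rest are weekends and were already excluded.
Business days: 41 − 4 = 37.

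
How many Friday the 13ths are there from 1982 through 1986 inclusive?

Friday-the-13ths by year:
1982: Aug
1983: May
1984: Jan, Apr, Jul
1985: Sep, Dec
1986: Jun

8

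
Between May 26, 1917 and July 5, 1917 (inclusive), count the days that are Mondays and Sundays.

12

May 26, 1917 is a Saturday.
That's 41 days from start to end, counting both.
41 = 7 × 5 + 6, so there are 5 full weeks plus 6 extra days.
Each full week contributes 2 days from the set (Mon, Sun): 5 × 2 = 10.
The 6 extra days are Saturday, Sunday, Monday, Tuesday, Wednesday, Thursday — 2 of them qualify.
Total: 10 + 2 = 12.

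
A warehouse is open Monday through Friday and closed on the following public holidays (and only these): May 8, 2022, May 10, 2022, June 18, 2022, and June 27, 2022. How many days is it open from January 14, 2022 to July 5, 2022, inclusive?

January 14, 2022 is a Friday.
That's 173 days from start to end, counting both.
173 = 7 × 24 + 5, so there are 24 full weeks plus 5 extra days.
Each full week contributes 5 weekdays (Mon–Fri): 24 × 5 = 120.
The 5 extra days are Friday, Saturday, Sunday, Monday, Tuesday — 3 of them qualify.
Total: 120 + 3 = 123.
Holidays: May 8, 2022 (Sun); May 10, 2022 (Tue); June 18, 2022 (Sat); June 27, 2022 (Mon).
2 of the 4 holidays fall on weekdays; the rest are weekends and were already excluded.
Business days: 123 − 2 = 121.

121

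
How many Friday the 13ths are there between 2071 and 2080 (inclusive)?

Friday-the-13ths by year:
2071: Feb, Mar, Nov
2072: May
2073: Jan, Oct
2074: Apr, Jul
2075: Sep, Dec
2076: Mar, Nov
2077: Aug
2078: May
2079: Jan, Oct
2080: Sep, Dec

18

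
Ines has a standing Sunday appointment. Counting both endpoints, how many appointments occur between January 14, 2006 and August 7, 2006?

January 14, 2006 is a Saturday.
The range spans 206 days (inclusive of both endpoints).
206 = 7 × 29 + 3, so there are 29 full weeks plus 3 extra days.
Each full week contributes one Sunday: 29 so far.
The 3 extra days are Saturday, Sunday, Monday — 1 of them qualifies.
Total: 29 + 1 = 30.

30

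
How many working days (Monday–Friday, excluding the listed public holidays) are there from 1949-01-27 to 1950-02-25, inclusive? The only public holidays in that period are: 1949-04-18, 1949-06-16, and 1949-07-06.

1949-01-27 is a Thursday.
That's 395 days from start to end, counting both.
395 = 7 × 56 + 3, so there are 56 full weeks plus 3 extra days.
Each full week contributes 5 weekdays (Mon–Fri): 56 × 5 = 280.
The 3 extra days are Thursday, Friday, Saturday — 2 of them qualify.
Total: 280 + 2 = 282.
Holidays: 1949-04-18 (Mon); 1949-06-16 (Thu); 1949-07-06 (Wed).
All 3 holidays fall on weekdays, so subtract 3.
Business days: 282 − 3 = 279.

279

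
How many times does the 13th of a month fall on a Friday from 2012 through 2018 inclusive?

14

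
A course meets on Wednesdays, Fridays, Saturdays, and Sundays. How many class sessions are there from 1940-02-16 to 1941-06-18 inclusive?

280

1940-02-16 is a Friday.
That's 489 days from start to end, counting both.
489 = 7 × 69 + 6, so there are 69 full weeks plus 6 extra days.
Each full week contributes 4 days from the set (Wed, Fri, Sat, Sun): 69 × 4 = 276.
The 6 extra days are Fri, Sat, Sun, Mon, Tue, Wed — 4 of them qualify.
Total: 276 + 4 = 280.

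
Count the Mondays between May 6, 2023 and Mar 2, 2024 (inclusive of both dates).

May 6, 2023 is a Saturday.
From May 6, 2023 to Mar 2, 2024 is 302 days inclusive.
302 = 7 × 43 + 1, so there are 43 full weeks plus 1 extra day.
Each full week contributes one Monday: 43 so far.
The 1 extra day is Saturday — none qualify.
Total: 43 + 0 = 43.

43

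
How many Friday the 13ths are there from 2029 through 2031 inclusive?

Friday-the-13ths by year:
2029: Apr, Jul
2030: Sep, Dec
2031: Jun

5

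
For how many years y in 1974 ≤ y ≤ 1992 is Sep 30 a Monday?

3

Day of week of September 30 in each year:
1974: Mon ✓, 1975: Tue, 1976: Thu, 1977: Fri, 1978: Sat, 1979: Sun, 1980: Tue, 1981: Wed, 1982: Thu, 1983: Fri, 1984: Sun, 1985: Mon ✓, 1986: Tue, 1987: Wed, 1988: Fri, 1989: Sat, 1990: Sun, 1991: Mon ✓, 1992: Wed
Mondays: 1974, 1985, 1991.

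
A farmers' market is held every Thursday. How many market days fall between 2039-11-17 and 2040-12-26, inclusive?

58

2039-11-17 is a Thursday.
The range spans 406 days (inclusive of both endpoints).
406 = 7 × 58, so the span is exactly 58 full weeks.
Each full week contributes one Thursday: 58 so far.
Total: 58.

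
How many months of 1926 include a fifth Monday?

4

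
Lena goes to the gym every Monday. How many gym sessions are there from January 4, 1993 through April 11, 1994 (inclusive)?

67

January 4, 1993 is a Monday.
The range spans 463 days (inclusive of both endpoints).
463 = 7 × 66 + 1, so there are 66 full weeks plus 1 extra day.
Each full week contributes one Monday: 66 so far.
The 1 extra day is Monday — 1 of them qualifies.
Total: 66 + 1 = 67.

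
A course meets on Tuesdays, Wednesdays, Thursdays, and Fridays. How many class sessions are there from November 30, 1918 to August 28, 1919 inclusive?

155

November 30, 1918 is a Saturday.
From November 30, 1918 to August 28, 1919 is 272 days inclusive.
272 = 7 × 38 + 6, so there are 38 full weeks plus 6 extra days.
Each full week contributes 4 days from the set (Tue, Wed, Thu, Fri): 38 × 4 = 152.
The 6 extra days are Sat, Sun, Mon, Tue, Wed, Thu — 3 of them qualify.
Total: 152 + 3 = 155.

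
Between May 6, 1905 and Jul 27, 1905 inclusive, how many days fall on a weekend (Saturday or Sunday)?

24

May 6, 1905 is a Saturday.
From May 6, 1905 to Jul 27, 1905 is 83 days inclusive.
83 = 7 × 11 + 6, so there are 11 full weeks plus 6 extra days.
Each full week contributes 2 weekend days (Sat, Sun): 11 × 2 = 22.
The 6 extra days are Sat, Sun, Mon, Tue, Wed, Thu — 2 of them qualify.
Total: 22 + 2 = 24.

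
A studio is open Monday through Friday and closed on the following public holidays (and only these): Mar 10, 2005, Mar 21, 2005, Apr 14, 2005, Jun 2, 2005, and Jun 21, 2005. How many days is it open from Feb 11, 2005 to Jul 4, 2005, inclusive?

97

Feb 11, 2005 is a Friday.
From Feb 11, 2005 to Jul 4, 2005 is 144 days inclusive.
144 = 7 × 20 + 4, so there are 20 full weeks plus 4 extra days.
Each full week contributes 5 weekdays (Mon–Fri): 20 × 5 = 100.
The 4 extra days are Fri, Sat, Sun, Mon — 2 of them qualify.
Total: 100 + 2 = 102.
Holidays: Mar 10, 2005 (Thu); Mar 21, 2005 (Mon); Apr 14, 2005 (Thu); Jun 2, 2005 (Thu); Jun 21, 2005 (Tue).
All 5 holidays fall on weekdays, so subtract 5.
Business days: 102 − 5 = 97.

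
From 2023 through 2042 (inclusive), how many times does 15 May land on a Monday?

3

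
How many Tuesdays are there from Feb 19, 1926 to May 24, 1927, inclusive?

66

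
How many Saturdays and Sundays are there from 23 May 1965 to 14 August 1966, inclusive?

23 May 1965 is a Sunday.
From 23 May 1965 to 14 August 1966 is 449 days inclusive.
449 = 7 × 64 + 1, so there are 64 full weeks plus 1 extra day.
Each full week contributes 2 weekend days (Sat, Sun): 64 × 2 = 128.
The 1 extra day is Sunday — 1 of them qualifies.
Total: 128 + 1 = 129.

129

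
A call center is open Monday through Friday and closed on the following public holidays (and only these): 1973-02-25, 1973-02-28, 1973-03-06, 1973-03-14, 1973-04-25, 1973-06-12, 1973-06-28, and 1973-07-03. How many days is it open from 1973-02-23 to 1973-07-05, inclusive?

1973-02-23 is a Friday.
From 1973-02-23 to 1973-07-05 is 133 days inclusive.
133 = 7 × 19, so the span is exactly 19 full weeks.
Each full week contributes 5 weekdays (Mon–Fri): 19 × 5 = 95.
Holidays: 1973-02-25 (Sun); 1973-02-28 (Wed); 1973-03-06 (Tue); 1973-03-14 (Wed); 1973-04-25 (Wed); 1973-06-12 (Tue); 1973-06-28 (Thu); 1973-07-03 (Tue).
7 of the 8 holidays fall on weekdays; the rest are weekends and were already excluded.
Business days: 95 − 7 = 88.

88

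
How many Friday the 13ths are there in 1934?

The 13th falls on a Friday when the month's 13th has weekday Fri.
Jan 13 is Sat; Feb 13 is Tue; Mar 13 is Tue; Apr 13 is Fri ✓; May 13 is Sun; Jun 13 is Wed; Jul 13 is Fri ✓; Aug 13 is Mon; Sep 13 is Thu; Oct 13 is Sat; Nov 13 is Tue; Dec 13 is Thu.
Friday the 13ths: Apr, Jul.

2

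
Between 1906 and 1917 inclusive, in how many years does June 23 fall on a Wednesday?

2

Day of week of June 23 in each year:
1906: Sat, 1907: Sun, 1908: Tue, 1909: Wed ✓, 1910: Thu, 1911: Fri, 1912: Sun, 1913: Mon, 1914: Tue, 1915: Wed ✓, 1916: Fri, 1917: Sat
Wednesdays: 1909, 1915.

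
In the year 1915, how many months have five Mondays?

A month has five Mondays exactly when Monday falls within its first (length − 28) days.
Jan: 31 days, starts Fri → 5 of Fri, Sat, Sun
Feb: 28 days, starts Mon → 5 of (none)
Mar: 31 days, starts Mon → 5 of Mon, Tue, Wed ✓
Apr: 30 days, starts Thu → 5 of Thu, Fri
May: 31 days, starts Sat → 5 of Sat, Sun, Mon ✓
Jun: 30 days, starts Tue → 5 of Tue, Wed
Jul: 31 days, starts Thu → 5 of Thu, Fri, Sat
Aug: 31 days, starts Sun → 5 of Sun, Mon, Tue ✓
Sep: 30 days, starts Wed → 5 of Wed, Thu
Oct: 31 days, starts Fri → 5 of Fri, Sat, Sun
Nov: 30 days, starts Mon → 5 of Mon, Tue ✓
Dec: 31 days, starts Wed → 5 of Wed, Thu, Fri
Months with five Mondays: Mar, May, Aug, Nov.

4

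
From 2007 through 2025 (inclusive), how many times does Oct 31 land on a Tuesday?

2

Day of week of October 31 in each year:
2007: Wed, 2008: Fri, 2009: Sat, 2010: Sun, 2011: Mon, 2012: Wed, 2013: Thu, 2014: Fri, 2015: Sat, 2016: Mon, 2017: Tue ✓, 2018: Wed, 2019: Thu, 2020: Sat, 2021: Sun, 2022: Mon, 2023: Tue ✓, 2024: Thu, 2025: Fri
Tuesdays: 2017, 2023.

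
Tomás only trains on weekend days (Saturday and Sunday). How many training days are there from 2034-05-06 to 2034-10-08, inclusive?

2034-05-06 is a Saturday.
The range spans 156 days (inclusive of both endpoints).
156 = 7 × 22 + 2, so there are 22 full weeks plus 2 extra days.
Each full week contributes 2 weekend days (Sat, Sun): 22 × 2 = 44.
The 2 extra days are Saturday, Sunday — 2 of them qualify.
Total: 44 + 2 = 46.

46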